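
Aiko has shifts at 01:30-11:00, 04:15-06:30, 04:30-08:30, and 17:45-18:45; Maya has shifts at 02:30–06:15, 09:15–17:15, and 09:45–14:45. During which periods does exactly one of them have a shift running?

01:30-02:30, 06:15-09:15, 11:00-17:15, 17:45-18:45

Merge the first list: 01:30-11:00, 17:45-18:45.
Merge the second list: 02:30-06:15, 09:15-17:15.
Only in the first: 01:30-02:30, 06:15-09:15, 17:45-18:45.
Only in the second: 11:00-17:15.
Together these are the periods covered by exactly one.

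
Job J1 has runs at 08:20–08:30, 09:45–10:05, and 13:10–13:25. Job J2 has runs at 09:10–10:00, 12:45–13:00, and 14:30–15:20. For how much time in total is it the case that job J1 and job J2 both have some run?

A ∩ B = 09:45–10:00.
Total: 15 min.

15 min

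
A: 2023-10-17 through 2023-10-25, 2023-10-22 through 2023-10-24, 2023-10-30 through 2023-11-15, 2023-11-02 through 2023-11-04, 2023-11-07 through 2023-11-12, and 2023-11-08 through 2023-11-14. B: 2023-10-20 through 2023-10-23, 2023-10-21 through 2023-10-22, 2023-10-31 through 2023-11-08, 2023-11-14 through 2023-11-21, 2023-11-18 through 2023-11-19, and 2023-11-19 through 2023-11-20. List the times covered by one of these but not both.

2023-10-17 through 2023-10-19, 2023-10-24 through 2023-10-25, 2023-10-30 through 2023-10-30, 2023-11-09 through 2023-11-13, 2023-11-16 through 2023-11-21

First set merges to 2023-10-17 through 2023-10-25, 2023-10-30 through 2023-11-15.
Second set merges to 2023-10-20 through 2023-10-23, 2023-10-31 through 2023-11-08, 2023-11-14 through 2023-11-21.
Only in the first: 2023-10-17 through 2023-10-19, 2023-10-24 through 2023-10-25, 2023-10-30 through 2023-10-30, 2023-11-09 through 2023-11-13.
Only in the second: 2023-11-16 through 2023-11-21.
Together these are the periods covered by exactly one.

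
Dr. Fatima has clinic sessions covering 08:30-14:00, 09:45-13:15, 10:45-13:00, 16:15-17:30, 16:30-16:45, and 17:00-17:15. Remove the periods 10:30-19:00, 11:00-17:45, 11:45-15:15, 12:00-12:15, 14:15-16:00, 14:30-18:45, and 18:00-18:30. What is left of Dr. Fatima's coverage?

First set merges to 08:30–14:00, 16:15–17:30.
Second set merges to 10:30–19:00.
08:30–14:00 minus B → 08:30–10:30.
16:15–17:30: fully covered by B → removed.

08:30–10:30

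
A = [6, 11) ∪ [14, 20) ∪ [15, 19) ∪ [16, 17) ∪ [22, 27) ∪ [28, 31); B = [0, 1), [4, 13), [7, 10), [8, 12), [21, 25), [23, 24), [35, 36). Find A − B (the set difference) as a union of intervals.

First set merges to [6, 11), [14, 20), [22, 27), [28, 31).
Second set merges to [0, 1), [4, 13), [21, 25), [35, 36).
[6, 11): fully covered by B → removed.
[14, 20): no B overlap → unchanged.
[22, 27) minus B → [25, 27).
[28, 31): no B overlap → unchanged.

[14, 20) ∪ [25, 27) ∪ [28, 31)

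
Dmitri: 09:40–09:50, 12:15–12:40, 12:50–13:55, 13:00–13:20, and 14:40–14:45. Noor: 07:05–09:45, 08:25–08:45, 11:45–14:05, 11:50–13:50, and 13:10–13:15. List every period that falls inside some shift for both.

09:40-09:45, 12:15-12:40, 12:50-13:55

A, merged: 09:40-09:50, 12:15-12:40, 12:50-13:55, 14:40-14:45.
B, merged: 07:05-09:45, 11:45-14:05.
09:40-09:50 ∩ B → 09:40-09:45.
12:15-12:40 ∩ B → 12:15-12:40.
12:50-13:55 ∩ B → 12:50-13:55.
14:40-14:45 meets no B interval.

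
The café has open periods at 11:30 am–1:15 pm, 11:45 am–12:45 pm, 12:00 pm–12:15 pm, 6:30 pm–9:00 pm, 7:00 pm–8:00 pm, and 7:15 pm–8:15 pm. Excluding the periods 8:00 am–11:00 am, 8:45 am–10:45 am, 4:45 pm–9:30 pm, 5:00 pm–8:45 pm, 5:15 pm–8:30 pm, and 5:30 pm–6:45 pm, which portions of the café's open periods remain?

11:30 am-1:15 pm

First set merges to 11:30 am-1:15 pm, 6:30 pm-9:00 pm.
Second set merges to 8:00 am-11:00 am, 4:45 pm-9:30 pm.
11:30 am-1:15 pm: no B overlap → unchanged.
6:30 pm-9:00 pm: fully covered by B → removed.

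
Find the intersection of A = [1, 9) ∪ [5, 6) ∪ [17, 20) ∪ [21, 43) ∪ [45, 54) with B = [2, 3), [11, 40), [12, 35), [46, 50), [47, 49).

First set merges to [1, 9), [17, 20), [21, 43), [45, 54).
Second set merges to [2, 3), [11, 40), [46, 50).
[1, 9) ∩ B → [2, 3).
[17, 20) ∩ B → [17, 20).
[21, 43) ∩ B → [21, 40).
[45, 54) ∩ B → [46, 50).

[2, 3) ∪ [17, 20) ∪ [21, 40) ∪ [46, 50)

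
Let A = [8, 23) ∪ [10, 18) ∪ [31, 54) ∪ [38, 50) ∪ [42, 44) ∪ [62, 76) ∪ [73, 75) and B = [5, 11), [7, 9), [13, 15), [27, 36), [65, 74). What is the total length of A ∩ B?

Merge the first list: [8, 23), [31, 54), [62, 76).
Merge the second list: [5, 11), [13, 15), [27, 36), [65, 74).
A ∩ B = [8, 11), [13, 15), [31, 36), [65, 74).
Total: 3 + 2 + 5 + 9 = 19.

19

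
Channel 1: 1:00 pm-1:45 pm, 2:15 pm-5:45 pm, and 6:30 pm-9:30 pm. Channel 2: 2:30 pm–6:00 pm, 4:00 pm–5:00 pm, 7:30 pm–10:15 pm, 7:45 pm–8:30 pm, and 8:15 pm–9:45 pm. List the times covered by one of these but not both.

1:00 pm–1:45 pm, 2:15 pm–2:30 pm, 5:45 pm–6:00 pm, 6:30 pm–7:30 pm, 9:30 pm–10:15 pm

Second set merges to 2:30 pm–6:00 pm, 7:30 pm–10:15 pm.
A but not B: 1:00 pm–1:45 pm, 2:15 pm–2:30 pm, 6:30 pm–7:30 pm.
B but not A: 5:45 pm–6:00 pm, 9:30 pm–10:15 pm.
Combining gives A △ B.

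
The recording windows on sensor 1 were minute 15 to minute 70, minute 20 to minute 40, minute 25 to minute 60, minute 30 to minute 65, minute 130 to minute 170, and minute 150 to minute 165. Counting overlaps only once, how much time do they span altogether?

Merged: minute 15 to minute 70, minute 130 to minute 170.
Lengths: 55 minutes + 40 minutes = 95 minutes.

95 minutes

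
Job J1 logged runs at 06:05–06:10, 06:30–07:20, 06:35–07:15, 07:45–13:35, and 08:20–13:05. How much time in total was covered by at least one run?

6 h 45 min

Merged: 06:05–06:10, 06:30–07:20, 07:45–13:35.
Lengths: 5 min + 50 min + 5 h 50 min = 6 h 45 min.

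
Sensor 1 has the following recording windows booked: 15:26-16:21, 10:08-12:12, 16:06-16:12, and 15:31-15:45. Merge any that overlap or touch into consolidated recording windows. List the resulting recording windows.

10:08-12:12, 15:26-16:21

Sort by start: 10:08-12:12, 15:26-16:21, 15:31-15:45, 16:06-16:12.
15:26-16:21 is disjoint → start new block.
15:31-15:45 overlaps/touches 15:26-16:21 → extend to 15:26-16:21.
16:06-16:12 overlaps/touches 15:26-16:21 → extend to 15:26-16:21.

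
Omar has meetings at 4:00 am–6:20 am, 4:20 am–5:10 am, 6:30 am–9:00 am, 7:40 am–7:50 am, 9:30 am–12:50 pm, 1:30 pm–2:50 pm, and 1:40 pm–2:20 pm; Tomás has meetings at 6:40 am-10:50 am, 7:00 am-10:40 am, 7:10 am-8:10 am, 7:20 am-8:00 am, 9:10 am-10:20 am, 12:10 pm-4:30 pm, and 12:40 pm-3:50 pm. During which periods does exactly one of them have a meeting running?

First set merges to 4:00 am–6:20 am, 6:30 am–9:00 am, 9:30 am–12:50 pm, 1:30 pm–2:50 pm.
Second set merges to 6:40 am–10:50 am, 12:10 pm–4:30 pm.
A \ B = 4:00 am–6:20 am, 6:30 am–6:40 am, 10:50 am–12:10 pm.
B \ A = 9:00 am–9:30 am, 12:50 pm–1:30 pm, 2:50 pm–4:30 pm.
Union of the two gives the symmetric difference.

4:00 am–6:20 am, 6:30 am–6:40 am, 9:00 am–9:30 am, 10:50 am–12:10 pm, 12:50 pm–1:30 pm, 2:50 pm–4:30 pm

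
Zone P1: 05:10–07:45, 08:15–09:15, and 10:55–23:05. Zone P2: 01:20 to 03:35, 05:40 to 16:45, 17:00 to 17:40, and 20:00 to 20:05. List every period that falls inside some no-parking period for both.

05:40–07:45, 08:15–09:15, 10:55–16:45, 17:00–17:40, 20:00–20:05

05:10–07:45 meets the second set on 05:40–07:45.
08:15–09:15 meets the second set on 08:15–09:15.
10:55–23:05 meets the second set on 10:55–16:45, 17:00–17:40, 20:00–20:05.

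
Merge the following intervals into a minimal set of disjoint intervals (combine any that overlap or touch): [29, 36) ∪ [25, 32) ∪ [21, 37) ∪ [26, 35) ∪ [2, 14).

Sort by start: [2, 14), [21, 37), [25, 32), [26, 35), [29, 36).
[21, 37) is disjoint → start new block.
[25, 32) overlaps/touches [21, 37) → extend to [21, 37).
[26, 35) overlaps/touches [21, 37) → extend to [21, 37).
[29, 36) overlaps/touches [21, 37) → extend to [21, 37).

[2, 14) ∪ [21, 37)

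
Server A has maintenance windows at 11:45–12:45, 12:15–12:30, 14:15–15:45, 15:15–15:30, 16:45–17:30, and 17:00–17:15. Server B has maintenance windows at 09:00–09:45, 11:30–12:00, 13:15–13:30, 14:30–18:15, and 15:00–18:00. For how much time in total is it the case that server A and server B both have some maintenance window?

2 h 15 min

Merge the first list: 11:45–12:45, 14:15–15:45, 16:45–17:30.
Merge the second list: 09:00–09:45, 11:30–12:00, 13:15–13:30, 14:30–18:15.
A ∩ B = 11:45–12:00, 14:30–15:45, 16:45–17:30.
Total: 15 min + 1 h 15 min + 45 min = 2 h 15 min.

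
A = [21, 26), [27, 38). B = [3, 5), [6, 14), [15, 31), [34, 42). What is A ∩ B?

[21, 26) ∪ [27, 31) ∪ [34, 38)

[21, 26) meets the second set on [21, 26).
[27, 38) meets the second set on [27, 31), [34, 38).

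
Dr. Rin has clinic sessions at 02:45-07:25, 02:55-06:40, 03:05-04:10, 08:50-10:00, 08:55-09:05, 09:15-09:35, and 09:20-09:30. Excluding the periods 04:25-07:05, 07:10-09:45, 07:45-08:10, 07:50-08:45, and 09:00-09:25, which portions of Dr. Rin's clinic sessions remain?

First set merges to 02:45-07:25, 08:50-10:00.
Second set merges to 04:25-07:05, 07:10-09:45.
02:45-07:25 with B removed leaves 02:45-04:25, 07:05-07:10.
08:50-10:00 with B removed leaves 09:45-10:00.

02:45-04:25, 07:05-07:10, 09:45-10:00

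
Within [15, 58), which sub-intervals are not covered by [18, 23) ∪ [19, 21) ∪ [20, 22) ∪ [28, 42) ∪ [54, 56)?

The merged coverage is [18, 23), [28, 42), [54, 56).
Uncovered inside [15, 58): [15, 18), [23, 28), [42, 54), [56, 58).

[15, 18) ∪ [23, 28) ∪ [42, 54) ∪ [56, 58)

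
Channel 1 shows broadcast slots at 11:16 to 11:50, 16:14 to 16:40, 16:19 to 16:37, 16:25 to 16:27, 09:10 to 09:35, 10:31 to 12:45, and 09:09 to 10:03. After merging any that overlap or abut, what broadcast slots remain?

Sort by start: 09:09–10:03, 09:10–09:35, 10:31–12:45, 11:16–11:50, 16:14–16:40, 16:19–16:37, 16:25–16:27.
09:10–09:35 overlaps/touches 09:09–10:03 → extend to 09:09–10:03.
10:31–12:45 is disjoint → start new block.
11:16–11:50 overlaps/touches 10:31–12:45 → extend to 10:31–12:45.
16:14–16:40 is disjoint → start new block.
16:19–16:37 overlaps/touches 16:14–16:40 → extend to 16:14–16:40.
16:25–16:27 overlaps/touches 16:14–16:40 → extend to 16:14–16:40.

09:09–10:03, 10:31–12:45, 16:14–16:40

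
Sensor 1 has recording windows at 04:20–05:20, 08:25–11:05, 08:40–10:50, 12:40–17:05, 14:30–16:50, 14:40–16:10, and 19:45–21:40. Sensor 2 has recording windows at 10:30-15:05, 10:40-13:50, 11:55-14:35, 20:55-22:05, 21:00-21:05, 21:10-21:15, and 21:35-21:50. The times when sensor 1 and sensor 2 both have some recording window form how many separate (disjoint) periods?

3

A, merged: 04:20–05:20, 08:25–11:05, 12:40–17:05, 19:45–21:40.
B, merged: 10:30–15:05, 20:55–22:05.
A ∩ B = 10:30–11:05, 12:40–15:05, 20:55–21:40.
That is 3 disjoint pieces.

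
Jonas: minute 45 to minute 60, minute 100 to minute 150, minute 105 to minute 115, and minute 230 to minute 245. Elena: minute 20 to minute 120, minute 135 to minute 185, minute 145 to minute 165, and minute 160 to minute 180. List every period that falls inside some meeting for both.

Merge the first list: minute 45 to minute 60, minute 100 to minute 150, minute 230 to minute 245.
Merge the second list: minute 20 to minute 120, minute 135 to minute 185.
minute 45 to minute 60 overlaps B on minute 45 to minute 60.
minute 100 to minute 150 overlaps B on minute 100 to minute 120, minute 135 to minute 150.
minute 230 to minute 245 falls entirely outside B.

minute 45 to minute 60, minute 100 to minute 120, minute 135 to minute 150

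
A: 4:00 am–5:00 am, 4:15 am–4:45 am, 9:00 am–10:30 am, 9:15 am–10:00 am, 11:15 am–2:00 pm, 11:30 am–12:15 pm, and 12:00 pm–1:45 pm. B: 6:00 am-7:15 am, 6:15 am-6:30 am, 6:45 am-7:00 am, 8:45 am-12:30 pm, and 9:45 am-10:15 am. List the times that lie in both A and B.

Merge the first list: 4:00 am–5:00 am, 9:00 am–10:30 am, 11:15 am–2:00 pm.
Merge the second list: 6:00 am–7:15 am, 8:45 am–12:30 pm.
4:00 am–5:00 am meets no B interval.
9:00 am–10:30 am ∩ B → 9:00 am–10:30 am.
11:15 am–2:00 pm ∩ B → 11:15 am–12:30 pm.

9:00 am–10:30 am, 11:15 am–12:30 pm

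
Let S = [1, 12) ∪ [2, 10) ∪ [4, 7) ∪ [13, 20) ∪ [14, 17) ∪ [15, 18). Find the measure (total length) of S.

18

Merged: [1, 12), [13, 20).
Lengths: 11 + 7 = 18.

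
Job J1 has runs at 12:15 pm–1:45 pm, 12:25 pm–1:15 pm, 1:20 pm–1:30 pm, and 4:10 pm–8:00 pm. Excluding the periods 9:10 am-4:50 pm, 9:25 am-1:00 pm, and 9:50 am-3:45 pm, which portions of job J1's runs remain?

A, merged: 12:15 pm-1:45 pm, 4:10 pm-8:00 pm.
B, merged: 9:10 am-4:50 pm.
12:15 pm-1:45 pm: entirely removed.
4:10 pm-8:00 pm \ B = 4:50 pm-8:00 pm.

4:50 pm-8:00 pm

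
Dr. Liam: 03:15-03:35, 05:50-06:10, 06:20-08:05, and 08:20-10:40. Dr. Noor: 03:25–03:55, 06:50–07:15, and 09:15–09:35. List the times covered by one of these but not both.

A \ B = 03:15–03:25, 05:50–06:10, 06:20–06:50, 07:15–08:05, 08:20–09:15, 09:35–10:40.
B \ A = 03:35–03:55.
Union of the two gives the symmetric difference.

03:15–03:25, 03:35–03:55, 05:50–06:10, 06:20–06:50, 07:15–08:05, 08:20–09:15, 09:35–10:40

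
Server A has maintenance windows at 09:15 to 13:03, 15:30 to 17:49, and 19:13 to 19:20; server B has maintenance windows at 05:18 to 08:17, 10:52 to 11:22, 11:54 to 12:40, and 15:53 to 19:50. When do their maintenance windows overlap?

10:52-11:22, 11:54-12:40, 15:53-17:49, 19:13-19:20

09:15-13:03 overlaps B on 10:52-11:22, 11:54-12:40.
15:30-17:49 overlaps B on 15:53-17:49.
19:13-19:20 overlaps B on 19:13-19:20.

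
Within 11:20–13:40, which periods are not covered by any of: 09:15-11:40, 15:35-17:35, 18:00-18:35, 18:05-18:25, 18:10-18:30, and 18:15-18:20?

11:40–13:40

After merging, the occupied span is 09:15–11:40, 15:35–17:35, 18:00–18:35.
Complement within 11:20–13:40: 11:40–13:40.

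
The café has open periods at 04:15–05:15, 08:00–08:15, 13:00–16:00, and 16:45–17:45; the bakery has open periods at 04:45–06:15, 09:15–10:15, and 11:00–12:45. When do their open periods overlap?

04:15–05:15 overlaps B on 04:45–05:15.
08:00–08:15 falls entirely outside B.
13:00–16:00 falls entirely outside B.
16:45–17:45 falls entirely outside B.

04:45–05:15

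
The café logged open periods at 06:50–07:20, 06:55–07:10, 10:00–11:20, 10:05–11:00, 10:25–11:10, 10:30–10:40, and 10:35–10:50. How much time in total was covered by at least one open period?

Merged: 06:50–07:20, 10:00–11:20.
Lengths: 30 min + 1 h 20 min = 1 h 50 min.

1 h 50 min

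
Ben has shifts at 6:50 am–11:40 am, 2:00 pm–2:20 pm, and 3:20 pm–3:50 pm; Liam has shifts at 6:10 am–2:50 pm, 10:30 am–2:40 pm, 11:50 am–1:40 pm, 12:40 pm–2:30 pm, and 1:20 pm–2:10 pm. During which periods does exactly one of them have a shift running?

Merge the second list: 6:10 am–2:50 pm.
Only in the first: 3:20 pm–3:50 pm.
Only in the second: 6:10 am–6:50 am, 11:40 am–2:00 pm, 2:20 pm–2:50 pm.
Together these are the periods covered by exactly one.

6:10 am–6:50 am, 11:40 am–2:00 pm, 2:20 pm–2:50 pm, 3:20 pm–3:50 pm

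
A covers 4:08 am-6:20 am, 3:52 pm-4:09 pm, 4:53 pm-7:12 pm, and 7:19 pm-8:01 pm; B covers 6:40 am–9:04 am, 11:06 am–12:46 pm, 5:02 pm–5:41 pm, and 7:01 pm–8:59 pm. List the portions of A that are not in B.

4:08 am–6:20 am: no B overlap → unchanged.
3:52 pm–4:09 pm: no B overlap → unchanged.
4:53 pm–7:12 pm minus B → 4:53 pm–5:02 pm, 5:41 pm–7:01 pm.
7:19 pm–8:01 pm: fully covered by B → removed.

4:08 am–6:20 am, 3:52 pm–4:09 pm, 4:53 pm–5:02 pm, 5:41 pm–7:01 pm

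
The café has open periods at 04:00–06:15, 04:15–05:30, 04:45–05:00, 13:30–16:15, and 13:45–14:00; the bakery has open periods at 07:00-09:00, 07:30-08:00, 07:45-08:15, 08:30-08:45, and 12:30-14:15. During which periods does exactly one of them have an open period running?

A, merged: 04:00–06:15, 13:30–16:15.
B, merged: 07:00–09:00, 12:30–14:15.
A but not B: 04:00–06:15, 14:15–16:15.
B but not A: 07:00–09:00, 12:30–13:30.
Combining gives A △ B.

04:00–06:15, 07:00–09:00, 12:30–13:30, 14:15–16:15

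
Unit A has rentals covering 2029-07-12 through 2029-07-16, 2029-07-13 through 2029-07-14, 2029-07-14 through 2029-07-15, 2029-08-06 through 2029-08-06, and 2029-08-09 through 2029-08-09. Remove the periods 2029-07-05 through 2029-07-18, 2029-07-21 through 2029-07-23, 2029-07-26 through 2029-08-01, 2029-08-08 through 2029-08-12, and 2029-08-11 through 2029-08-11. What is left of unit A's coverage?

Merge the first list: 2029-07-12 through 2029-07-16, 2029-08-06 through 2029-08-06, 2029-08-09 through 2029-08-09.
Merge the second list: 2029-07-05 through 2029-07-18, 2029-07-21 through 2029-07-23, 2029-07-26 through 2029-08-01, 2029-08-08 through 2029-08-12.
2029-07-12 through 2029-07-16 lies entirely inside B → drops out.
2029-08-06 through 2029-08-06 is untouched.
2029-08-09 through 2029-08-09 lies entirely inside B → drops out.

2029-08-06 through 2029-08-06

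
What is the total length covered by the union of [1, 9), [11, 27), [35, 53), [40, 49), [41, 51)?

Merged: [1, 9), [11, 27), [35, 53).
Lengths: 8 + 16 + 18 = 42.

42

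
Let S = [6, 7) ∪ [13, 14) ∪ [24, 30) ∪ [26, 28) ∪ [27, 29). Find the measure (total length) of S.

Merged: [6, 7), [13, 14), [24, 30).
Lengths: 1 + 1 + 6 = 8.

8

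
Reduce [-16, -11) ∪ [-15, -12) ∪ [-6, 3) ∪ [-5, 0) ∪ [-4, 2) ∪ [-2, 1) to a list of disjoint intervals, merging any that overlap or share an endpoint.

[-16, -11) ∪ [-6, 3)

[-15, -12) overlaps/touches [-16, -11) → extend to [-16, -11).
[-6, 3) is disjoint → start new block.
[-5, 0) overlaps/touches [-6, 3) → extend to [-6, 3).
[-4, 2) overlaps/touches [-6, 3) → extend to [-6, 3).
[-2, 1) overlaps/touches [-6, 3) → extend to [-6, 3).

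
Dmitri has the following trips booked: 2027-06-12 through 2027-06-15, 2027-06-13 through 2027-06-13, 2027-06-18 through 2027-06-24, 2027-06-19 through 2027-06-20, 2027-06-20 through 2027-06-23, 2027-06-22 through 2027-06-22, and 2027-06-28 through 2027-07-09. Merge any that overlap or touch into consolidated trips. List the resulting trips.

2027-06-12 through 2027-06-15, 2027-06-18 through 2027-06-24, 2027-06-28 through 2027-07-09

2027-06-13 through 2027-06-13 overlaps/touches 2027-06-12 through 2027-06-15 → extend to 2027-06-12 through 2027-06-15.
2027-06-18 through 2027-06-24 is disjoint → start new block.
2027-06-19 through 2027-06-20 overlaps/touches 2027-06-18 through 2027-06-24 → extend to 2027-06-18 through 2027-06-24.
2027-06-20 through 2027-06-23 overlaps/touches 2027-06-18 through 2027-06-24 → extend to 2027-06-18 through 2027-06-24.
2027-06-22 through 2027-06-22 overlaps/touches 2027-06-18 through 2027-06-24 → extend to 2027-06-18 through 2027-06-24.
2027-06-28 through 2027-07-09 is disjoint → start new block.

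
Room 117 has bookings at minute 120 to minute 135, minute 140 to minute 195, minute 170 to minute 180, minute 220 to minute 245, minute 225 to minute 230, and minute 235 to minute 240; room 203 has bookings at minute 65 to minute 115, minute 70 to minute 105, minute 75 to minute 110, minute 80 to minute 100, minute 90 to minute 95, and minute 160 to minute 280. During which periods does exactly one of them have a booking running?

A, merged: minute 120 to minute 135, minute 140 to minute 195, minute 220 to minute 245.
B, merged: minute 65 to minute 115, minute 160 to minute 280.
A \ B = minute 120 to minute 135, minute 140 to minute 160.
B \ A = minute 65 to minute 115, minute 195 to minute 220, minute 245 to minute 280.
Union of the two gives the symmetric difference.

minute 65 to minute 115, minute 120 to minute 135, minute 140 to minute 160, minute 195 to minute 220, minute 245 to minute 280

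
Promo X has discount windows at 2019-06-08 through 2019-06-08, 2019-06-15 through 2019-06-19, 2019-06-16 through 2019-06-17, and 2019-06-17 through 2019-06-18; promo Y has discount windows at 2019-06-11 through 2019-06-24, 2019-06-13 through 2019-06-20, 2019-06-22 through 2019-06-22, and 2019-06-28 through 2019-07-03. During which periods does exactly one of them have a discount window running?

A, merged: 2019-06-08 through 2019-06-08, 2019-06-15 through 2019-06-19.
B, merged: 2019-06-11 through 2019-06-24, 2019-06-28 through 2019-07-03.
A \ B = 2019-06-08 through 2019-06-08.
B \ A = 2019-06-11 through 2019-06-14, 2019-06-20 through 2019-06-24, 2019-06-28 through 2019-07-03.
Union of the two gives the symmetric difference.

2019-06-08 through 2019-06-08, 2019-06-11 through 2019-06-14, 2019-06-20 through 2019-06-24, 2019-06-28 through 2019-07-03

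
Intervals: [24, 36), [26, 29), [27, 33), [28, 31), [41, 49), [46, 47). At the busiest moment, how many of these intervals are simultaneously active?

4

Sweep endpoints in order; track running count of active intervals.
Peak of 4 reached at 28.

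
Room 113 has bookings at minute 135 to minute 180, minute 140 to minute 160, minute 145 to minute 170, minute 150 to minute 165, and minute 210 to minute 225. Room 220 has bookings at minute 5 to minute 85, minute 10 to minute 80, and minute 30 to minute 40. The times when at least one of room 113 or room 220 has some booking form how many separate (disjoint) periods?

3

First set merges to minute 135 to minute 180, minute 210 to minute 225.
Second set merges to minute 5 to minute 85.
A ∪ B = minute 5 to minute 85, minute 135 to minute 180, minute 210 to minute 225.
That is 3 disjoint pieces.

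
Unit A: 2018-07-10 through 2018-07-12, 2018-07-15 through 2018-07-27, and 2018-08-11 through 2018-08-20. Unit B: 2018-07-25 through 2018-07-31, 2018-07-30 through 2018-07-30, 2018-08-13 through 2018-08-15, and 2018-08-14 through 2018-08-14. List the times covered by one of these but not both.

B, merged: 2018-07-25 through 2018-07-31, 2018-08-13 through 2018-08-15.
A but not B: 2018-07-10 through 2018-07-12, 2018-07-15 through 2018-07-24, 2018-08-11 through 2018-08-12, 2018-08-16 through 2018-08-20.
B but not A: 2018-07-28 through 2018-07-31.
Combining gives A △ B.

2018-07-10 through 2018-07-12, 2018-07-15 through 2018-07-24, 2018-07-28 through 2018-07-31, 2018-08-11 through 2018-08-12, 2018-08-16 through 2018-08-20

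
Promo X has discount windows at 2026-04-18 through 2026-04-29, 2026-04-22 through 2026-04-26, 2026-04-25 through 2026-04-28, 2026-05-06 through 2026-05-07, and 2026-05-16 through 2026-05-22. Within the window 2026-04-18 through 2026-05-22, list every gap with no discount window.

Covered (merged): 2026-04-18 through 2026-04-29, 2026-05-06 through 2026-05-07, 2026-05-16 through 2026-05-22.
Complement within 2026-04-18 through 2026-05-22: 2026-04-30 through 2026-05-05, 2026-05-08 through 2026-05-15.

2026-04-30 through 2026-05-05, 2026-05-08 through 2026-05-15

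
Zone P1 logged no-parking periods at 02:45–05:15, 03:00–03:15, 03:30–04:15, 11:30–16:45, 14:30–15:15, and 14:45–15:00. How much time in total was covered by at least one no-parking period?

7 h 45 min

Merged: 02:45–05:15, 11:30–16:45.
Lengths: 2 h 30 min + 5 h 15 min = 7 h 45 min.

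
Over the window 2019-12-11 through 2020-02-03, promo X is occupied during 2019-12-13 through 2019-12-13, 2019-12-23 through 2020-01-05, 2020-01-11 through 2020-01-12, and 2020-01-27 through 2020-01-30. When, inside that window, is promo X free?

2019-12-11 through 2019-12-12, 2019-12-14 through 2019-12-22, 2020-01-06 through 2020-01-10, 2020-01-13 through 2020-01-26, 2020-01-31 through 2020-02-03

After merging, the occupied span is 2019-12-13 through 2019-12-13, 2019-12-23 through 2020-01-05, 2020-01-11 through 2020-01-12, 2020-01-27 through 2020-01-30.
Uncovered inside 2019-12-11 through 2020-02-03: 2019-12-11 through 2019-12-12, 2019-12-14 through 2019-12-22, 2020-01-06 through 2020-01-10, 2020-01-13 through 2020-01-26, 2020-01-31 through 2020-02-03.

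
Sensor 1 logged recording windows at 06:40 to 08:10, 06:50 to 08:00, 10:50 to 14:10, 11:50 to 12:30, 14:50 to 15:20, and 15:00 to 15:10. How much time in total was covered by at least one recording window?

Merged: 06:40–08:10, 10:50–14:10, 14:50–15:20.
Lengths: 1 h 30 min + 3 h 20 min + 30 min = 5 h 20 min.

5 h 20 min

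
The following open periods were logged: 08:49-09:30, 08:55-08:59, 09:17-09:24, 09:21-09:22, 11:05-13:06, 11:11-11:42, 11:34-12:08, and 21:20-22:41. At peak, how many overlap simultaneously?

Walk the sorted start/end points keeping a running depth.
The depth first hits 3 at 09:21.

3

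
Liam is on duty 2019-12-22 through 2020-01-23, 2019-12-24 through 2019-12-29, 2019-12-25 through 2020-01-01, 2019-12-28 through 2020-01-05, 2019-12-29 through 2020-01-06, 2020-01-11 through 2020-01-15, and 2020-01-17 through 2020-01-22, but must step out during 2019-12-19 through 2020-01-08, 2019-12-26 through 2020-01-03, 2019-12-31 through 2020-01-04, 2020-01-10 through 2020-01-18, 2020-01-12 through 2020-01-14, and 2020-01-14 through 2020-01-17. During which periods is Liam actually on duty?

Merge the first list: 2019-12-22 through 2020-01-23.
Merge the second list: 2019-12-19 through 2020-01-08, 2020-01-10 through 2020-01-18.
2019-12-22 through 2020-01-23 with B removed leaves 2020-01-09 through 2020-01-09, 2020-01-19 through 2020-01-23.

2020-01-09 through 2020-01-09, 2020-01-19 through 2020-01-23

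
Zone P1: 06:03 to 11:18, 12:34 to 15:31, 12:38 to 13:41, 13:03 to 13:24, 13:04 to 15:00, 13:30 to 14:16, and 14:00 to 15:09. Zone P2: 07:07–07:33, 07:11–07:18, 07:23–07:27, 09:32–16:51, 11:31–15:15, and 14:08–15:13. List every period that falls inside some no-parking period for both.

First set merges to 06:03-11:18, 12:34-15:31.
Second set merges to 07:07-07:33, 09:32-16:51.
06:03-11:18 meets the second set on 07:07-07:33, 09:32-11:18.
12:34-15:31 meets the second set on 12:34-15:31.

07:07-07:33, 09:32-11:18, 12:34-15:31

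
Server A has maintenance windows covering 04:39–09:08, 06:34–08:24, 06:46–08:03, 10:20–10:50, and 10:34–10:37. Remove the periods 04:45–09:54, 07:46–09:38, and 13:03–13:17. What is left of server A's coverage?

04:39-04:45, 10:20-10:50

First set merges to 04:39-09:08, 10:20-10:50.
Second set merges to 04:45-09:54, 13:03-13:17.
04:39-09:08 minus B → 04:39-04:45.
10:20-10:50: no B overlap → unchanged.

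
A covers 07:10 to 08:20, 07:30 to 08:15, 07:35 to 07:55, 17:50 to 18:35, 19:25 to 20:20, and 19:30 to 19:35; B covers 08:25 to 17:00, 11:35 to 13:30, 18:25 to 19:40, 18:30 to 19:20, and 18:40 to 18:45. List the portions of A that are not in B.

Merge the first list: 07:10–08:20, 17:50–18:35, 19:25–20:20.
Merge the second list: 08:25–17:00, 18:25–19:40.
07:10–08:20 is untouched.
17:50–18:35 with B removed leaves 17:50–18:25.
19:25–20:20 with B removed leaves 19:40–20:20.

07:10–08:20, 17:50–18:25, 19:40–20:20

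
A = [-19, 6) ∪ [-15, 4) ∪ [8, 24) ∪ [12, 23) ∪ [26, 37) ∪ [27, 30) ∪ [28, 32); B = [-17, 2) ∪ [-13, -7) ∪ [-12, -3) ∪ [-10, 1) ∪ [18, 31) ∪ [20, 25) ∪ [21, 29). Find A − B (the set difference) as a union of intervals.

[-19, -17) ∪ [2, 6) ∪ [8, 18) ∪ [31, 37)

Merge the first list: [-19, 6), [8, 24), [26, 37).
Merge the second list: [-17, 2), [18, 31).
[-19, 6) \ B = [-19, -17), [2, 6).
[8, 24) \ B = [8, 18).
[26, 37) \ B = [31, 37).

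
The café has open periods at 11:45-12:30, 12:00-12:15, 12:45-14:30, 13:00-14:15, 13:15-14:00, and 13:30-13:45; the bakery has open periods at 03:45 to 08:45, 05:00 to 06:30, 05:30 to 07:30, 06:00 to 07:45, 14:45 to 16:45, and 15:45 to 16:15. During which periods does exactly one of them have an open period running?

A, merged: 11:45-12:30, 12:45-14:30.
B, merged: 03:45-08:45, 14:45-16:45.
A \ B = 11:45-12:30, 12:45-14:30.
B \ A = 03:45-08:45, 14:45-16:45.
Union of the two gives the symmetric difference.

03:45-08:45, 11:45-12:30, 12:45-14:30, 14:45-16:45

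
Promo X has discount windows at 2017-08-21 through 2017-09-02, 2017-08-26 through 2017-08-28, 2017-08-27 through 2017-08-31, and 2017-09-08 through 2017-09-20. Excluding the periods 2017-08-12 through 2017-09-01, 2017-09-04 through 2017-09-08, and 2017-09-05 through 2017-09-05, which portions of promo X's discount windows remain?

2017-09-02 through 2017-09-02, 2017-09-09 through 2017-09-20

A, merged: 2017-08-21 through 2017-09-02, 2017-09-08 through 2017-09-20.
B, merged: 2017-08-12 through 2017-09-01, 2017-09-04 through 2017-09-08.
2017-08-21 through 2017-09-02 with B removed leaves 2017-09-02 through 2017-09-02.
2017-09-08 through 2017-09-20 with B removed leaves 2017-09-09 through 2017-09-20.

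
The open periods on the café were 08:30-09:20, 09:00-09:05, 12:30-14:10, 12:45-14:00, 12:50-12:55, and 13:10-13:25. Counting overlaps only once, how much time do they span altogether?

Merged: 08:30–09:20, 12:30–14:10.
Lengths: 50 min + 1 h 40 min = 2 h 30 min.

2 h 30 min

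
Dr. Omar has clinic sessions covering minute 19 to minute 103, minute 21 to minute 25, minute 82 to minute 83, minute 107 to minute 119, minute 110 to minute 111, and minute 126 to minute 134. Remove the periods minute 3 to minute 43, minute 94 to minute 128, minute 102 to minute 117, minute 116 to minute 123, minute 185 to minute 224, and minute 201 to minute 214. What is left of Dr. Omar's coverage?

Merge the first list: minute 19 to minute 103, minute 107 to minute 119, minute 126 to minute 134.
Merge the second list: minute 3 to minute 43, minute 94 to minute 128, minute 185 to minute 224.
minute 19 to minute 103 \ B = minute 43 to minute 94.
minute 107 to minute 119: entirely removed.
minute 126 to minute 134 \ B = minute 128 to minute 134.

minute 43 to minute 94, minute 128 to minute 134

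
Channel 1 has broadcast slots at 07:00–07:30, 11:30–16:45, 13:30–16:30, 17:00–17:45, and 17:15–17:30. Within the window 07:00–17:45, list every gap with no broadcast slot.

07:30-11:30, 16:45-17:00

The merged coverage is 07:00-07:30, 11:30-16:45, 17:00-17:45.
Uncovered inside 07:00-17:45: 07:30-11:30, 16:45-17:00.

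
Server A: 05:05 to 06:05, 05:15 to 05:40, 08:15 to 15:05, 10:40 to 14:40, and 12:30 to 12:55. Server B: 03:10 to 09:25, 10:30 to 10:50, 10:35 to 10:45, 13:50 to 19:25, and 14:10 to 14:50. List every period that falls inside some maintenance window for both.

A, merged: 05:05-06:05, 08:15-15:05.
B, merged: 03:10-09:25, 10:30-10:50, 13:50-19:25.
05:05-06:05 ∩ B → 05:05-06:05.
08:15-15:05 ∩ B → 08:15-09:25, 10:30-10:50, 13:50-15:05.

05:05-06:05, 08:15-09:25, 10:30-10:50, 13:50-15:05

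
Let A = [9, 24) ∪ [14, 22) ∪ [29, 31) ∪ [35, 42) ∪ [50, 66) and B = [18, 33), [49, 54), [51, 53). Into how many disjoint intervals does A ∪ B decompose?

First set merges to [9, 24), [29, 31), [35, 42), [50, 66).
Second set merges to [18, 33), [49, 54).
A ∪ B = [9, 33), [35, 42), [49, 66).
That is 3 disjoint pieces.

3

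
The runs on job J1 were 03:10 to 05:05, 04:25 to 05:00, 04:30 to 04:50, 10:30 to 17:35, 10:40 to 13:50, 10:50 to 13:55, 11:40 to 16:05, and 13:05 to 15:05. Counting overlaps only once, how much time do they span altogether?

Merged: 03:10–05:05, 10:30–17:35.
Lengths: 1 h 55 min + 7 h 5 min = 9 h.

9 h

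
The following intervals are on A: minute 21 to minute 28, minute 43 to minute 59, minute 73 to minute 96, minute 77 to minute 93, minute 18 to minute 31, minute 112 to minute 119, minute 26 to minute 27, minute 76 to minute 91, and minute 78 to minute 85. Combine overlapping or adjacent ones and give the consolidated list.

Sort by start: minute 18 to minute 31, minute 21 to minute 28, minute 26 to minute 27, minute 43 to minute 59, minute 73 to minute 96, minute 76 to minute 91, minute 77 to minute 93, minute 78 to minute 85, minute 112 to minute 119.
minute 21 to minute 28 overlaps/touches minute 18 to minute 31 → extend to minute 18 to minute 31.
minute 26 to minute 27 overlaps/touches minute 18 to minute 31 → extend to minute 18 to minute 31.
minute 43 to minute 59 is disjoint → start new block.
minute 73 to minute 96 is disjoint → start new block.
minute 76 to minute 91 overlaps/touches minute 73 to minute 96 → extend to minute 73 to minute 96.
minute 77 to minute 93 overlaps/touches minute 73 to minute 96 → extend to minute 73 to minute 96.
minute 78 to minute 85 overlaps/touches minute 73 to minute 96 → extend to minute 73 to minute 96.
minute 112 to minute 119 is disjoint → start new block.

minute 18 to minute 31, minute 43 to minute 59, minute 73 to minute 96, minute 112 to minute 119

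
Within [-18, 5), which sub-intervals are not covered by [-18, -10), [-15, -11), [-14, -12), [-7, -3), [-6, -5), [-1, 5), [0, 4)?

The merged coverage is [-18, -10), [-7, -3), [-1, 5).
Gaps within [-18, 5): [-10, -7), [-3, -1).

[-10, -7) ∪ [-3, -1)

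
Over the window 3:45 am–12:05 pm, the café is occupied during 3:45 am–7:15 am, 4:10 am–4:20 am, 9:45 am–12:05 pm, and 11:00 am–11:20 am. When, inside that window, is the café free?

After merging, the occupied span is 3:45 am–7:15 am, 9:45 am–12:05 pm.
Gaps within 3:45 am–12:05 pm: 7:15 am–9:45 am.

7:15 am–9:45 am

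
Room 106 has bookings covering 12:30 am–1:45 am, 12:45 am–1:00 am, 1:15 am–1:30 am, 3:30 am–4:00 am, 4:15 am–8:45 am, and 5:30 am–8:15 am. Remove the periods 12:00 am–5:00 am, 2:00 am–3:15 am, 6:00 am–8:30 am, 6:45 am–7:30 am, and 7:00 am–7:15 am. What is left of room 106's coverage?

First set merges to 12:30 am–1:45 am, 3:30 am–4:00 am, 4:15 am–8:45 am.
Second set merges to 12:00 am–5:00 am, 6:00 am–8:30 am.
12:30 am–1:45 am: entirely removed.
3:30 am–4:00 am: entirely removed.
4:15 am–8:45 am \ B = 5:00 am–6:00 am, 8:30 am–8:45 am.

5:00 am–6:00 am, 8:30 am–8:45 am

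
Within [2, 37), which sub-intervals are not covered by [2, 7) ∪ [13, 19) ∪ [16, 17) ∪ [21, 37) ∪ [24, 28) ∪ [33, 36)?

[7, 13) ∪ [19, 21)

The merged coverage is [2, 7), [13, 19), [21, 37).
Complement within [2, 37): [7, 13), [19, 21).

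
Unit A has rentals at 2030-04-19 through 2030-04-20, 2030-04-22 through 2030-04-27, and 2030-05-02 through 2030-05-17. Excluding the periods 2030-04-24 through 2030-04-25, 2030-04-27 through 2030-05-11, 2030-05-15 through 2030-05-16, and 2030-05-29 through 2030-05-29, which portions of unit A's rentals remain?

2030-04-19 through 2030-04-20, 2030-04-22 through 2030-04-23, 2030-04-26 through 2030-04-26, 2030-05-12 through 2030-05-14, 2030-05-17 through 2030-05-17

2030-04-19 through 2030-04-20 is untouched.
2030-04-22 through 2030-04-27 with B removed leaves 2030-04-22 through 2030-04-23, 2030-04-26 through 2030-04-26.
2030-05-02 through 2030-05-17 with B removed leaves 2030-05-12 through 2030-05-14, 2030-05-17 through 2030-05-17.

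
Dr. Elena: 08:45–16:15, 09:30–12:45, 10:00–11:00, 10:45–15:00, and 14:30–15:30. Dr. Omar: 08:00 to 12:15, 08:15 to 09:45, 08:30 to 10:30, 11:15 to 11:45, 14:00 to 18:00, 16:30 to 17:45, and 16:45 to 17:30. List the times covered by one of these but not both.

Merge the first list: 08:45–16:15.
Merge the second list: 08:00–12:15, 14:00–18:00.
Only in the first: 12:15–14:00.
Only in the second: 08:00–08:45, 16:15–18:00.
Together these are the periods covered by exactly one.

08:00–08:45, 12:15–14:00, 16:15–18:00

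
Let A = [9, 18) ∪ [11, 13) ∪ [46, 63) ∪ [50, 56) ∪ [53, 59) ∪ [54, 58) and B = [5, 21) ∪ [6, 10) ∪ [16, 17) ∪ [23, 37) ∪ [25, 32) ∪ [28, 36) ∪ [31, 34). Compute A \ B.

Merge the first list: [9, 18), [46, 63).
Merge the second list: [5, 21), [23, 37).
[9, 18): entirely removed.
[46, 63): nothing removed.

[46, 63)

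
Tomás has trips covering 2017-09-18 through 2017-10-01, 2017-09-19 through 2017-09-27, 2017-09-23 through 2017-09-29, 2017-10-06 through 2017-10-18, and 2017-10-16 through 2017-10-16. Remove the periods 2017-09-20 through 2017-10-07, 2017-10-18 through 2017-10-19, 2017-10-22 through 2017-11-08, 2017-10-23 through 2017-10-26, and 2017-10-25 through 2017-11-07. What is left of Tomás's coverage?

Merge the first list: 2017-09-18 through 2017-10-01, 2017-10-06 through 2017-10-18.
Merge the second list: 2017-09-20 through 2017-10-07, 2017-10-18 through 2017-10-19, 2017-10-22 through 2017-11-08.
2017-09-18 through 2017-10-01 with B removed leaves 2017-09-18 through 2017-09-19.
2017-10-06 through 2017-10-18 with B removed leaves 2017-10-08 through 2017-10-17.

2017-09-18 through 2017-09-19, 2017-10-08 through 2017-10-17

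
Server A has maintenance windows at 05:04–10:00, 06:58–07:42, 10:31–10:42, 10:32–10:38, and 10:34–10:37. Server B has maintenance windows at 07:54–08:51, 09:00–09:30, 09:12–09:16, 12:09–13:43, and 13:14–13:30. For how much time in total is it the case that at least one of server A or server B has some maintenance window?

Merge the first list: 05:04–10:00, 10:31–10:42.
Merge the second list: 07:54–08:51, 09:00–09:30, 12:09–13:43.
A ∪ B = 05:04–10:00, 10:31–10:42, 12:09–13:43.
Total: 4 h 56 min + 11 min + 1 h 34 min = 6 h 41 min.

6 h 41 min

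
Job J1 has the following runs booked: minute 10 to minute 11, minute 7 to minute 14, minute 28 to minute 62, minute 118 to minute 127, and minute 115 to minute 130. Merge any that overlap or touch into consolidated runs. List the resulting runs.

Sort by start: minute 7 to minute 14, minute 10 to minute 11, minute 28 to minute 62, minute 115 to minute 130, minute 118 to minute 127.
minute 10 to minute 11 overlaps/touches minute 7 to minute 14 → extend to minute 7 to minute 14.
minute 28 to minute 62 is disjoint → start new block.
minute 115 to minute 130 is disjoint → start new block.
minute 118 to minute 127 overlaps/touches minute 115 to minute 130 → extend to minute 115 to minute 130.

minute 7 to minute 14, minute 28 to minute 62, minute 115 to minute 130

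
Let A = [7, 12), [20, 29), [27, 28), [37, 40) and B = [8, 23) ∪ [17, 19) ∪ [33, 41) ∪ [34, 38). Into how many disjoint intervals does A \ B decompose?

First set merges to [7, 12), [20, 29), [37, 40).
Second set merges to [8, 23), [33, 41).
A \ B = [7, 8), [23, 29).
That is 2 disjoint pieces.

2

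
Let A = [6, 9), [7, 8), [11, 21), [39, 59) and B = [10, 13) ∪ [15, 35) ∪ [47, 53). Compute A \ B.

A, merged: [6, 9), [11, 21), [39, 59).
[6, 9) is untouched.
[11, 21) with B removed leaves [13, 15).
[39, 59) with B removed leaves [39, 47), [53, 59).

[6, 9) ∪ [13, 15) ∪ [39, 47) ∪ [53, 59)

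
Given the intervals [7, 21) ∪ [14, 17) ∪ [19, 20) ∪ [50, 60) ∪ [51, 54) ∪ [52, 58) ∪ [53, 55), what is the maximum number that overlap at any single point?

4

At 53, 4 of the intervals are simultaneously active.
No point has more.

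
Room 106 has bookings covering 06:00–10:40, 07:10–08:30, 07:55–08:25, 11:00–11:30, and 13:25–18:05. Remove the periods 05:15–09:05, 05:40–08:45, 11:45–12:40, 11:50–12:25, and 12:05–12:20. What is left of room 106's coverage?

09:05-10:40, 11:00-11:30, 13:25-18:05

First set merges to 06:00-10:40, 11:00-11:30, 13:25-18:05.
Second set merges to 05:15-09:05, 11:45-12:40.
06:00-10:40 with B removed leaves 09:05-10:40.
11:00-11:30 is untouched.
13:25-18:05 is untouched.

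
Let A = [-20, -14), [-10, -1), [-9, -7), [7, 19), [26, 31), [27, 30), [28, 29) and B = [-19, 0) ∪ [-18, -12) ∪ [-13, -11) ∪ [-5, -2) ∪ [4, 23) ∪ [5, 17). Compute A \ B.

A, merged: [-20, -14), [-10, -1), [7, 19), [26, 31).
B, merged: [-19, 0), [4, 23).
[-20, -14) minus B → [-20, -19).
[-10, -1): fully covered by B → removed.
[7, 19): fully covered by B → removed.
[26, 31): no B overlap → unchanged.

[-20, -19) ∪ [26, 31)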